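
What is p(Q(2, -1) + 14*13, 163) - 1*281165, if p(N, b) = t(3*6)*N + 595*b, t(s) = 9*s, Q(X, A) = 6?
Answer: -153724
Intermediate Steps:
p(N, b) = 162*N + 595*b (p(N, b) = (9*(3*6))*N + 595*b = (9*18)*N + 595*b = 162*N + 595*b)
p(Q(2, -1) + 14*13, 163) - 1*281165 = (162*(6 + 14*13) + 595*163) - 1*281165 = (162*(6 + 182) + 96985) - 281165 = (162*188 + 96985) - 281165 = (30456 + 96985) - 281165 = 127441 - 281165 = -153724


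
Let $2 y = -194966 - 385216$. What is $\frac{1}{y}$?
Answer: $- \frac{1}{290091} \approx -3.4472 \cdot 10^{-6}$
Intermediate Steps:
$y = -290091$ ($y = \frac{-194966 - 385216}{2} = \frac{1}{2} \left(-580182\right) = -290091$)
$\frac{1}{y} = \frac{1}{-290091} = - \frac{1}{290091}$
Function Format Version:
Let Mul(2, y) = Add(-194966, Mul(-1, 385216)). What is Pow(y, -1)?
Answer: Rational(-1, 290091) ≈ -3.4472e-6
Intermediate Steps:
y = -290091 (y = Mul(Rational(1, 2), Add(-194966, Mul(-1, 385216))) = Mul(Rational(1, 2), Add(-194966, -385216)) = Mul(Rational(1, 2), -580182) = -290091)
Pow(y, -1) = Pow(-290091, -1) = Rational(-1, 290091)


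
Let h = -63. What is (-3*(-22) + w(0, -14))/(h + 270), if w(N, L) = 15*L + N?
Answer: -16/23 ≈ -0.69565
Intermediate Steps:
w(N, L) = N + 15*L
(-3*(-22) + w(0, -14))/(h + 270) = (-3*(-22) + (0 + 15*(-14)))/(-63 + 270) = (66 + (0 - 210))/207 = (66 - 210)*(1/207) = -144*1/207 = -16/23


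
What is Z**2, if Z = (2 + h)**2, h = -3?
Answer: 1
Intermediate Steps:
Z = 1 (Z = (2 - 3)**2 = (-1)**2 = 1)
Z**2 = 1**2 = 1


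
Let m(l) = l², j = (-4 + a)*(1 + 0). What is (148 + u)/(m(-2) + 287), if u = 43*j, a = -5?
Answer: -239/291 ≈ -0.82131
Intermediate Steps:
j = -9 (j = (-4 - 5)*(1 + 0) = -9*1 = -9)
u = -387 (u = 43*(-9) = -387)
(148 + u)/(m(-2) + 287) = (148 - 387)/((-2)² + 287) = -239/(4 + 287) = -239/291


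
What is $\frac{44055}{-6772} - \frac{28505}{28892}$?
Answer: $- \frac{183234115}{24457078} \approx -7.4921$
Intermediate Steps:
$\frac{44055}{-6772} - \frac{28505}{28892} = 44055 \left(- \frac{1}{6772}\right) - \frac{28505}{28892} = - \frac{44055}{6772} - \frac{28505}{28892} = - \frac{183234115}{24457078}$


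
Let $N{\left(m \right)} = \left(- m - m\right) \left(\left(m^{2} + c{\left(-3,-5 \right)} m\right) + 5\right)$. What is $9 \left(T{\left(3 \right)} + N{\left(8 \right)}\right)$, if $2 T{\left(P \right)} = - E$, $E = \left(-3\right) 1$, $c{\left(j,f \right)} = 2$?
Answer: $- \frac{24453}{2} \approx -12227.0$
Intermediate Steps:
$E = -3$
$N{\left(m \right)} = - 2 m \left(5 + m^{2} + 2 m\right)$ ($N{\left(m \right)} = \left(- m - m\right) \left(\left(m^{2} + 2 m\right) + 5\right) = - 2 m \left(5 + m^{2} + 2 m\right)$)
$T{\left(P \right)} = \frac{3}{2}$ ($T{\left(P \right)} = \frac{\left(-1\right) \left(-3\right)}{2} = \frac{1}{2} \cdot 3 = \frac{3}{2}$)
$9 \left(T{\left(3 \right)} + N{\left(8 \right)}\right) = 9 \left(\frac{3}{2} - 16 \left(5 + 8^{2} + 2 \cdot 8\right)\right) = 9 \left(\frac{3}{2} - 16 \left(5 + 64 + 16\right)\right) = 9 \left(\frac{3}{2} - 16 \cdot 85\right) = 9 \left(\frac{3}{2} - 1360\right) = 9 \left(- \frac{2717}{2}\right) = - \frac{24453}{2}$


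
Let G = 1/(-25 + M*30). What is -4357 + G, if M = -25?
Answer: -3376676/775 ≈ -4357.0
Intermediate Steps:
G = -1/775 (G = 1/(-25 - 25*30) = 1/(-25 - 750) = 1/(-775) = -1/775 ≈ -0.0012903)
-4357 + G = -4357 - 1/775 = -3376676/775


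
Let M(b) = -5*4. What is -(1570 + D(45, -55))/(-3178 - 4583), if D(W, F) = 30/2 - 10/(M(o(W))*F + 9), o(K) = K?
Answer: 1757755/8606949 ≈ 0.20423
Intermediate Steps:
M(b) = -20
D(W, F) = 15 - 10/(9 - 20*F) (D(W, F) = 30/2 - 10/(-20*F + 9) = 30*(1/2) - 10/(9 - 20*F) = 15 - 10/(9 - 20*F))
-(1570 + D(45, -55))/(-3178 - 4583) = -(1570 + 25*(5 - 12*(-55))/(9 - 20*(-55)))/(-3178 - 4583) = -(1570 + 25*(5 + 660)/(9 + 1100))/(-7761) = -(1570 + 25*665/1109)*(-1)/7761 = -(1570 + 25*(1/1109)*665)*(-1)/7761 = -(1570 + 16625/1109)*(-1)/7761 = -1757755*(-1)/(1109*7761) = -1*(-1757755/8606949) = 1757755/8606949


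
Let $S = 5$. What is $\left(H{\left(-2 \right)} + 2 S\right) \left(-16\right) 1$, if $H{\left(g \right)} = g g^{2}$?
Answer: $-32$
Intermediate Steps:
$H{\left(g \right)} = g^{3}$
$\left(H{\left(-2 \right)} + 2 S\right) \left(-16\right) 1 = \left(\left(-2\right)^{3} + 2 \cdot 5\right) \left(-16\right) 1 = \left(-8 + 10\right) \left(-16\right) 1 = 2 \left(-16\right) 1 = \left(-32\right) 1 = -32$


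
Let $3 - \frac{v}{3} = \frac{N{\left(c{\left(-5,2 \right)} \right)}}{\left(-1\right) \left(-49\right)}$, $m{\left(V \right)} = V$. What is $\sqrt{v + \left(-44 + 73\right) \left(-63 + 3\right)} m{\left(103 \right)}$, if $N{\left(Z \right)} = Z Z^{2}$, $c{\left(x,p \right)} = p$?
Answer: $\frac{309 i \sqrt{9427}}{7} \approx 4286.0 i$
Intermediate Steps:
$N{\left(Z \right)} = Z^{3}$
$v = \frac{417}{49}$ ($v = 9 - 3 \frac{2^{3}}{\left(-1\right) \left(-49\right)} = 9 - 3 \cdot \frac{8}{49} = 9 - 3 \cdot 8 \cdot \frac{1}{49} = 9 - \frac{24}{49} = \frac{417}{49} \approx 8.5102$)
$\sqrt{v + \left(-44 + 73\right) \left(-63 + 3\right)} m{\left(103 \right)} = \sqrt{\frac{417}{49} + \left(-44 + 73\right) \left(-63 + 3\right)} 103 = \sqrt{\frac{417}{49} + 29 \left(-60\right)} 103 = \sqrt{\frac{417}{49} - 1740} \cdot 103 = \sqrt{- \frac{84843}{49}} \cdot 103 = \frac{3 i \sqrt{9427}}{7} \cdot 103 = \frac{309 i \sqrt{9427}}{7}$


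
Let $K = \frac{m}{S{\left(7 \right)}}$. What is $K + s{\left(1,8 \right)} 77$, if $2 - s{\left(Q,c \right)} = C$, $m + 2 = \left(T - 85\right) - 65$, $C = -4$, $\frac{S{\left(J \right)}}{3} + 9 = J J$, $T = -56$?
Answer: $\frac{6904}{15} \approx 460.27$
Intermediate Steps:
$S{\left(J \right)} = -27 + 3 J^{2}$ ($S{\left(J \right)} = -27 + 3 J J = -27 + 3 J^{2}$)
$m = -208$ ($m = -2 - 206 = -208$)
$s{\left(Q,c \right)} = 6$ ($s{\left(Q,c \right)} = 2 - -4 = 2 + 4 = 6$)
$K = - \frac{26}{15}$ ($K = - \frac{208}{-27 + 3 \cdot 7^{2}} = - \frac{208}{-27 + 3 \cdot 49} = - \frac{208}{-27 + 147} = - \frac{208}{120} = \left(-208\right) \frac{1}{120} = - \frac{26}{15} \approx -1.7333$)
$K + s{\left(1,8 \right)} 77 = - \frac{26}{15} + 6 \cdot 77 = - \frac{26}{15} + 462 = \frac{6904}{15}$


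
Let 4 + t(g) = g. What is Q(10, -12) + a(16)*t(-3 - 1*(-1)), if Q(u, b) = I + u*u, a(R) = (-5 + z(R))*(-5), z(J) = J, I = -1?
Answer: 429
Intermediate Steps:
a(R) = 25 - 5*R (a(R) = (-5 + R)*(-5) = 25 - 5*R)
Q(u, b) = -1 + u² (Q(u, b) = -1 + u*u = -1 + u²)
t(g) = -4 + g
Q(10, -12) + a(16)*t(-3 - 1*(-1)) = (-1 + 10²) + (25 - 5*16)*(-4 + (-3 - 1*(-1))) = (-1 + 100) + (25 - 80)*(-4 + (-3 + 1)) = 99 - 55*(-4 - 2) = 99 - 55*(-6) = 99 + 330 = 429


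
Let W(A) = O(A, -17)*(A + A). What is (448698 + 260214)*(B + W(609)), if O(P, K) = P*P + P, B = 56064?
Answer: 320804574038208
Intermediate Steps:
O(P, K) = P + P**2 (O(P, K) = P**2 + P = P + P**2)
W(A) = 2*A**2*(1 + A) (W(A) = (A*(1 + A))*(A + A) = (A*(1 + A))*(2*A) = 2*A**2*(1 + A))
(448698 + 260214)*(B + W(609)) = (448698 + 260214)*(56064 + 2*609**2*(1 + 609)) = 708912*(56064 + 2*370881*610) = 708912*(56064 + 452474820) = 708912*452530884 = 320804574038208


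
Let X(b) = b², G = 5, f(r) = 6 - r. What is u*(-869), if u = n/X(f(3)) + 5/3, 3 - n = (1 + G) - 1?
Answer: -11297/9 ≈ -1255.2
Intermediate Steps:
n = -2 (n = 3 - ((1 + 5) - 1) = 3 - (6 - 1) = 3 - 1*5 = 3 - 5 = -2)
u = 13/9 (u = -2/(6 - 1*3)² + 5/3 = -2/(6 - 3)² + 5*(⅓) = -2/(3²) + 5/3 = -2/9 + 5/3 = 13/9 ≈ 1.4444)
u*(-869) = (13/9)*(-869) = -11297/9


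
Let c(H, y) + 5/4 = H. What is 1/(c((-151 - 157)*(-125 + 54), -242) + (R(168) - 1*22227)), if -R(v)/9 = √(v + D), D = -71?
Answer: -5764/1950769 + 144*√97/1950769 ≈ -0.0022277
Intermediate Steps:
c(H, y) = -5/4 + H
R(v) = -9*√(-71 + v) (R(v) = -9*√(v - 71) = -9*√(-71 + v))
1/(c((-151 - 157)*(-125 + 54), -242) + (R(168) - 1*22227)) = 1/((-5/4 + (-151 - 157)*(-125 + 54)) + (-9*√(-71 + 168) - 1*22227)) = 1/((-5/4 - 308*(-71)) + (-9*√97 - 22227)) = 1/((-5/4 + 21868) + (-22227 - 9*√97)) = 1/(87467/4 + (-22227 - 9*√97)) = 1/(-1441/4 - 9*√97)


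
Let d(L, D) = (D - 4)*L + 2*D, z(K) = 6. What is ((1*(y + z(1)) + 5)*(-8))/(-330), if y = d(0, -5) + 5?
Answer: 8/55 ≈ 0.14545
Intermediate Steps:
d(L, D) = 2*D + L*(-4 + D) (d(L, D) = (-4 + D)*L + 2*D = L*(-4 + D) + 2*D = 2*D + L*(-4 + D))
y = -5 (y = (-4*0 + 2*(-5) - 5*0) + 5 = (0 - 10 + 0) + 5 = -10 + 5 = -5)
((1*(y + z(1)) + 5)*(-8))/(-330) = ((1*(-5 + 6) + 5)*(-8))/(-330) = ((1*1 + 5)*(-8))*(-1/330) = ((1 + 5)*(-8))*(-1/330) = (6*(-8))*(-1/330) = -48*(-1/330) = 8/55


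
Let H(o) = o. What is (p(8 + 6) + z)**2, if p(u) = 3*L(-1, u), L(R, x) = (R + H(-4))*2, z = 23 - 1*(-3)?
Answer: 16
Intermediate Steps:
z = 26 (z = 23 + 3 = 26)
L(R, x) = -8 + 2*R (L(R, x) = (R - 4)*2 = (-4 + R)*2 = -8 + 2*R)
p(u) = -30 (p(u) = 3*(-8 + 2*(-1)) = 3*(-8 - 2) = 3*(-10) = -30)
(p(8 + 6) + z)**2 = (-30 + 26)**2 = (-4)**2 = 16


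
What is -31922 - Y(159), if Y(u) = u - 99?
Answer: -31982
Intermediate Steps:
Y(u) = -99 + u
-31922 - Y(159) = -31922 - (-99 + 159) = -31922 - 1*60 = -31922 - 60 = -31982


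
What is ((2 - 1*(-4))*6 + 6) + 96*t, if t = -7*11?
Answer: -7350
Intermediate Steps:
t = -77
((2 - 1*(-4))*6 + 6) + 96*t = ((2 - 1*(-4))*6 + 6) + 96*(-77) = ((2 + 4)*6 + 6) - 7392 = (6*6 + 6) - 7392 = (36 + 6) - 7392 = 42 - 7392 = -7350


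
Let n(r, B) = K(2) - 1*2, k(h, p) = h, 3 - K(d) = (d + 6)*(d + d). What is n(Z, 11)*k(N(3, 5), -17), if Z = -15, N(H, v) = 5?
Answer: -155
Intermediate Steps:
K(d) = 3 - 2*d*(6 + d) (K(d) = 3 - (d + 6)*(d + d) = 3 - (6 + d)*2*d = 3 - 2*d*(6 + d))
n(r, B) = -31 (n(r, B) = (3 - 12*2 - 2*2**2) - 1*2 = (3 - 24 - 2*4) - 2 = (3 - 24 - 8) - 2 = -29 - 2 = -31)
n(Z, 11)*k(N(3, 5), -17) = -31*5 = -155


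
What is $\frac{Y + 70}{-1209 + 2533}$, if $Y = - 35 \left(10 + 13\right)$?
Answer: $- \frac{735}{1324} \approx -0.55514$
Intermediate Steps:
$Y = -805$ ($Y = \left(-35\right) 23 = -805$)
$\frac{Y + 70}{-1209 + 2533} = \frac{-805 + 70}{-1209 + 2533} = - \frac{735}{1324}$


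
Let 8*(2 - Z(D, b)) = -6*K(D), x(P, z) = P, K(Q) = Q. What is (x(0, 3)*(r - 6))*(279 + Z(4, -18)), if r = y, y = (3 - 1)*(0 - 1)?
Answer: 0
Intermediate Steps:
y = -2 (y = 2*(-1) = -2)
r = -2
Z(D, b) = 2 + 3*D/4 (Z(D, b) = 2 - (-3)*D/4 = 2 + 3*D/4)
(x(0, 3)*(r - 6))*(279 + Z(4, -18)) = (0*(-2 - 6))*(279 + (2 + (¾)*4)) = (0*(-8))*(279 + (2 + 3)) = 0*(279 + 5) = 0*284 = 0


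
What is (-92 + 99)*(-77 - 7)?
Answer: -588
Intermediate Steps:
(-92 + 99)*(-77 - 7) = 7*(-84) = -588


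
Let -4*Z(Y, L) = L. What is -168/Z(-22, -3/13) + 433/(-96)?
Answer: -279985/96 ≈ -2916.5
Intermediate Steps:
Z(Y, L) = -L/4
-168/Z(-22, -3/13) + 433/(-96) = -168/((-(-3)/(4*13))) + 433/(-96) = -168/((-(-3)/(4*13))) + 433*(-1/96) = -168/((-¼*(-3/13))) - 433/96 = -168/3/52 - 433/96 = -168*52/3 - 433/96 = -2912 - 433/96 = -279985/96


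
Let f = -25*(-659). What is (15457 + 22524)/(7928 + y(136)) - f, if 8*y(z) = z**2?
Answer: -168666019/10240 ≈ -16471.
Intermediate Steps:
y(z) = z**2/8
f = 16475
(15457 + 22524)/(7928 + y(136)) - f = (15457 + 22524)/(7928 + (1/8)*136**2) - 1*16475 = 37981/(7928 + (1/8)*18496) - 16475 = 37981/(7928 + 2312) - 16475 = 37981/10240 - 16475 = -168666019/10240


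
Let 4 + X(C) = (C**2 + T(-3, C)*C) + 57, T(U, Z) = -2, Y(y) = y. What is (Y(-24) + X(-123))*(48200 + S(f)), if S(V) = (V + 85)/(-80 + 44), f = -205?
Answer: 2227572440/3 ≈ 7.4252e+8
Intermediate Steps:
S(V) = -85/36 - V/36 (S(V) = (85 + V)/(-36) = (85 + V)*(-1/36) = -85/36 - V/36)
X(C) = 53 + C**2 - 2*C (X(C) = -4 + ((C**2 - 2*C) + 57) = -4 + (57 + C**2 - 2*C) = 53 + C**2 - 2*C)
(Y(-24) + X(-123))*(48200 + S(f)) = (-24 + (53 + (-123)**2 - 2*(-123)))*(48200 + (-85/36 - 1/36*(-205))) = (-24 + (53 + 15129 + 246))*(48200 + (-85/36 + 205/36)) = (-24 + 15428)*(48200 + 10/3) = 15404*(144610/3) = 2227572440/3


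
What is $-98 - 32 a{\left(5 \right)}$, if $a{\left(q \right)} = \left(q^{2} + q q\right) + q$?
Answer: $-1858$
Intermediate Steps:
$a{\left(q \right)} = q + 2 q^{2}$ ($a{\left(q \right)} = \left(q^{2} + q^{2}\right) + q = 2 q^{2} + q = q + 2 q^{2}$)
$-98 - 32 a{\left(5 \right)} = -98 - 32 \cdot 5 \left(1 + 2 \cdot 5\right) = -98 - 32 \cdot 5 \left(1 + 10\right) = -98 - 32 \cdot 5 \cdot 11 = -98 - 1760 = -1858$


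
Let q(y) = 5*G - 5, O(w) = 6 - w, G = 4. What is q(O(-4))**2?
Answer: 225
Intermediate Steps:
q(y) = 15 (q(y) = 5*4 - 5 = 20 - 5 = 15)
q(O(-4))**2 = 15**2 = 225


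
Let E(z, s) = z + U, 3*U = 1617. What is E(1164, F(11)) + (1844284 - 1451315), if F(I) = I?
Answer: 394672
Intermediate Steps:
U = 539 (U = (1/3)*1617 = 539)
E(z, s) = 539 + z (E(z, s) = z + 539 = 539 + z)
E(1164, F(11)) + (1844284 - 1451315) = (539 + 1164) + (1844284 - 1451315) = 1703 + 392969 = 394672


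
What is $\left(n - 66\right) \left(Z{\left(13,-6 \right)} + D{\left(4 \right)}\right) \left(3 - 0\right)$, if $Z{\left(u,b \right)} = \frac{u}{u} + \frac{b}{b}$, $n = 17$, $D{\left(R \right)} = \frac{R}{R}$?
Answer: $-441$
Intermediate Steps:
$D{\left(R \right)} = 1$
$Z{\left(u,b \right)} = 2$ ($Z{\left(u,b \right)} = 1 + 1 = 2$)
$\left(n - 66\right) \left(Z{\left(13,-6 \right)} + D{\left(4 \right)}\right) \left(3 - 0\right) = \left(17 - 66\right) \left(2 + 1\right) \left(3 - 0\right) = \left(-49\right) 3 \left(3 + 0\right) = \left(-147\right) 3 = -441$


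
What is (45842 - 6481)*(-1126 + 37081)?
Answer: 1415224755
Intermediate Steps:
(45842 - 6481)*(-1126 + 37081) = 39361*35955 = 1415224755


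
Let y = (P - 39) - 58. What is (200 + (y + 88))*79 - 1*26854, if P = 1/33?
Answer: -388166/33 ≈ -11763.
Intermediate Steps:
P = 1/33 ≈ 0.030303
y = -3200/33 (y = (1/33 - 39) - 58 = -1286/33 - 58 = -3200/33 ≈ -96.970)
(200 + (y + 88))*79 - 1*26854 = (200 + (-3200/33 + 88))*79 - 1*26854 = (200 - 296/33)*79 - 26854 = (6304/33)*79 - 26854 = 498016/33 - 26854 = -388166/33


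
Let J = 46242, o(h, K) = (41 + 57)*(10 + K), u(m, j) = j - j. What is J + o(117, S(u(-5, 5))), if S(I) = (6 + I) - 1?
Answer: 47712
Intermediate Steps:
u(m, j) = 0
S(I) = 5 + I
o(h, K) = 980 + 98*K (o(h, K) = 98*(10 + K) = 980 + 98*K)
J + o(117, S(u(-5, 5))) = 46242 + (980 + 98*(5 + 0)) = 46242 + (980 + 98*5) = 46242 + (980 + 490) = 46242 + 1470 = 47712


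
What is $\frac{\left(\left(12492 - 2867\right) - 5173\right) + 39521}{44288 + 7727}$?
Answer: $\frac{43973}{52015} \approx 0.84539$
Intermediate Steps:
$\frac{\left(\left(12492 - 2867\right) - 5173\right) + 39521}{44288 + 7727} = \frac{\left(9625 - 5173\right) + 39521}{52015} = \left(4452 + 39521\right) \frac{1}{52015} = 43973 \cdot \frac{1}{52015} = \frac{43973}{52015}$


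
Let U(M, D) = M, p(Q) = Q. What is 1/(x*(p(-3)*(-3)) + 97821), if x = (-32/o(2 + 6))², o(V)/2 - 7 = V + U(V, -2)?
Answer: 529/51749613 ≈ 1.0222e-5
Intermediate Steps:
o(V) = 14 + 4*V (o(V) = 14 + 2*(V + V) = 14 + 2*(2*V) = 14 + 4*V)
x = 256/529 (x = (-32/(14 + 4*(2 + 6)))² = (-32/(14 + 4*8))² = (-32/(14 + 32))² = (-32/46)² = (-32*1/46)² = (-16/23)² = 256/529 ≈ 0.48393)
1/(x*(p(-3)*(-3)) + 97821) = 1/(256*(-3*(-3))/529 + 97821) = 1/((256/529)*9 + 97821) = 1/(2304/529 + 97821) = 1/(51749613/529) = 529/51749613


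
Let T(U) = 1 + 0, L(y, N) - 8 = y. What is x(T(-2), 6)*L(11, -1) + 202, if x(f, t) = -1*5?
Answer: 107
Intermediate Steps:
L(y, N) = 8 + y
T(U) = 1
x(f, t) = -5
x(T(-2), 6)*L(11, -1) + 202 = -5*(8 + 11) + 202 = -5*19 + 202 = -95 + 202 = 107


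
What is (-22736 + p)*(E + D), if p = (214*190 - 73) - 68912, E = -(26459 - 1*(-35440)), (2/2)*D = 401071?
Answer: -17318461492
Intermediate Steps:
D = 401071
E = -61899 (E = -(26459 + 35440) = -1*61899 = -61899)
p = -28325 (p = (40660 - 73) - 68912 = 40587 - 68912 = -28325)
(-22736 + p)*(E + D) = (-22736 - 28325)*(-61899 + 401071) = -51061*339172 = -17318461492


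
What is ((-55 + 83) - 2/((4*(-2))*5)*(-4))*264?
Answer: 36696/5 ≈ 7339.2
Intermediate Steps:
((-55 + 83) - 2/((4*(-2))*5)*(-4))*264 = (28 - 2/((-8*5))*(-4))*264 = (28 - 2/(-40)*(-4))*264 = (28 - 2*(-1/40)*(-4))*264 = (28 + (1/20)*(-4))*264 = (28 - ⅕)*264 = (139/5)*264 = 36696/5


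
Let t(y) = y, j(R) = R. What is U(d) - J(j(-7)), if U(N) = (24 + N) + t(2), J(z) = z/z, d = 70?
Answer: 95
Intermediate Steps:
J(z) = 1
U(N) = 26 + N (U(N) = (24 + N) + 2 = 26 + N)
U(d) - J(j(-7)) = (26 + 70) - 1*1 = 96 - 1 = 95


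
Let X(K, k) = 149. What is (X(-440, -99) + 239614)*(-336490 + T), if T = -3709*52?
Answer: -126920462154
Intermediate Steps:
T = -192868
(X(-440, -99) + 239614)*(-336490 + T) = (149 + 239614)*(-336490 - 192868) = 239763*(-529358) = -126920462154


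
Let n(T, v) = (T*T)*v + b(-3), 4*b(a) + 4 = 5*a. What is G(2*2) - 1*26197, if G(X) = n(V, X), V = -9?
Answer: -103511/4 ≈ -25878.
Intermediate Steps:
b(a) = -1 + 5*a/4 (b(a) = -1 + (5*a)/4 = -1 + 5*a/4)
n(T, v) = -19/4 + v*T**2 (n(T, v) = (T*T)*v + (-1 + (5/4)*(-3)) = T**2*v + (-1 - 15/4) = v*T**2 - 19/4 = -19/4 + v*T**2)
G(X) = -19/4 + 81*X (G(X) = -19/4 + X*(-9)**2 = -19/4 + X*81 = -19/4 + 81*X)
G(2*2) - 1*26197 = (-19/4 + 81*(2*2)) - 1*26197 = (-19/4 + 81*4) - 26197 = (-19/4 + 324) - 26197 = 1277/4 - 26197 = -103511/4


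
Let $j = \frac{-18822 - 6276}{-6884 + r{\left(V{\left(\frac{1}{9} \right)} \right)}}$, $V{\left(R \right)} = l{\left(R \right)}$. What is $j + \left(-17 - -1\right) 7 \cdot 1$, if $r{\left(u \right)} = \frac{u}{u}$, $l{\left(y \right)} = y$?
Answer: $- \frac{745798}{6883} \approx -108.35$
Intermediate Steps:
$V{\left(R \right)} = R$
$r{\left(u \right)} = 1$
$j = \frac{25098}{6883}$ ($j = \frac{-18822 - 6276}{-6884 + 1} = - \frac{25098}{-6883} = \left(-25098\right) \left(- \frac{1}{6883}\right) = \frac{25098}{6883} \approx 3.6464$)
$j + \left(-17 - -1\right) 7 \cdot 1 = \frac{25098}{6883} + \left(-17 - -1\right) 7 \cdot 1 = \frac{25098}{6883} + \left(-17 + 1\right) 7 \cdot 1 = \frac{25098}{6883} + \left(-16\right) 7 \cdot 1 = \frac{25098}{6883} - 112 = - \frac{745798}{6883}$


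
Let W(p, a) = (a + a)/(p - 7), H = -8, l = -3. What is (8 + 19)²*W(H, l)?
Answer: 1458/5 ≈ 291.60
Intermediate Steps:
W(p, a) = 2*a/(-7 + p) (W(p, a) = (2*a)/(-7 + p) = 2*a/(-7 + p))
(8 + 19)²*W(H, l) = (8 + 19)²*(2*(-3)/(-7 - 8)) = 27²*(2*(-3)/(-15)) = 729*(2*(-3)*(-1/15)) = 729*(⅖) = 1458/5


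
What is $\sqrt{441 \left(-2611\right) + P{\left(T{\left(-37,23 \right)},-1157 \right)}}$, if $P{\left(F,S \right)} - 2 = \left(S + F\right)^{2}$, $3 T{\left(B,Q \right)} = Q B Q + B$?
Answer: $\frac{4 \sqrt{32648095}}{3} \approx 7618.5$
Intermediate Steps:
$T{\left(B,Q \right)} = \frac{B}{3} + \frac{B Q^{2}}{3}$ ($T{\left(B,Q \right)} = \frac{Q B Q + B}{3} = \frac{B Q Q + B}{3} = \frac{B Q^{2} + B}{3} = \frac{B + B Q^{2}}{3} = \frac{B}{3} + \frac{B Q^{2}}{3}$)
$P{\left(F,S \right)} = 2 + \left(F + S\right)^{2}$ ($P{\left(F,S \right)} = 2 + \left(S + F\right)^{2} = 2 + \left(F + S\right)^{2}$)
$\sqrt{441 \left(-2611\right) + P{\left(T{\left(-37,23 \right)},-1157 \right)}} = \sqrt{441 \left(-2611\right) + \left(2 + \left(\frac{1}{3} \left(-37\right) \left(1 + 23^{2}\right) - 1157\right)^{2}\right)} = \sqrt{-1151451 + \left(2 + \left(\frac{1}{3} \left(-37\right) \left(1 + 529\right) - 1157\right)^{2}\right)} = \sqrt{-1151451 + \left(2 + \left(\frac{1}{3} \left(-37\right) 530 - 1157\right)^{2}\right)} = \sqrt{-1151451 + \left(2 + \left(- \frac{19610}{3} - 1157\right)^{2}\right)} = \sqrt{-1151451 + \left(2 + \left(- \frac{23081}{3}\right)^{2}\right)} = \sqrt{-1151451 + \left(2 + \frac{532732561}{9}\right)} = \sqrt{-1151451 + \frac{532732579}{9}} = \sqrt{\frac{522369520}{9}} = \frac{4 \sqrt{32648095}}{3}$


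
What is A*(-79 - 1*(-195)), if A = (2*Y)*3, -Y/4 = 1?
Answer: -2784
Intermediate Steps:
Y = -4 (Y = -4*1 = -4)
A = -24 (A = (2*(-4))*3 = -8*3 = -24)
A*(-79 - 1*(-195)) = -24*(-79 - 1*(-195)) = -24*(-79 + 195) = -24*116 = -2784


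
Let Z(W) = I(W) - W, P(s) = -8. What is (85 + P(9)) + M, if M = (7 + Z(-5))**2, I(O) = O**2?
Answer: 1446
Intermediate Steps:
Z(W) = W**2 - W
M = 1369 (M = (7 - 5*(-1 - 5))**2 = (7 - 5*(-6))**2 = (7 + 30)**2 = 37**2 = 1369)
(85 + P(9)) + M = (85 - 8) + 1369 = 77 + 1369 = 1446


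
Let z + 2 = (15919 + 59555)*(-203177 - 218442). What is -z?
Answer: 31821272408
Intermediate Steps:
z = -31821272408 (z = -2 + (15919 + 59555)*(-203177 - 218442) = -2 + 75474*(-421619) = -2 - 31821272406 = -31821272408)
-z = -1*(-31821272408) = 31821272408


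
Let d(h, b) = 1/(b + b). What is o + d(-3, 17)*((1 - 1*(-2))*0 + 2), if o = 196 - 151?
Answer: 766/17 ≈ 45.059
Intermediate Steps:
o = 45
d(h, b) = 1/(2*b)
o + d(-3, 17)*((1 - 1*(-2))*0 + 2) = 45 + ((½)/17)*((1 - 1*(-2))*0 + 2) = 45 + ((½)*(1/17))*((1 + 2)*0 + 2) = 45 + (3*0 + 2)/34 = 45 + (0 + 2)/34 = 45 + (1/34)*2 = 45 + 1/17 = 766/17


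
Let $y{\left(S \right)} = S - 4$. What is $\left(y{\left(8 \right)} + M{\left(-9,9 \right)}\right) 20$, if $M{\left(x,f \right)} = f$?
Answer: $260$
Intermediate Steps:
$y{\left(S \right)} = -4 + S$
$\left(y{\left(8 \right)} + M{\left(-9,9 \right)}\right) 20 = \left(\left(-4 + 8\right) + 9\right) 20 = \left(4 + 9\right) 20 = 13 \cdot 20 = 260$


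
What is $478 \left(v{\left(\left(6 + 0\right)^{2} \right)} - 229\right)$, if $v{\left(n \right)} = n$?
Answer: $-92254$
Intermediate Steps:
$478 \left(v{\left(\left(6 + 0\right)^{2} \right)} - 229\right) = 478 \left(\left(6 + 0\right)^{2} - 229\right) = 478 \left(6^{2} - 229\right) = 478 \left(36 - 229\right) = 478 \left(-193\right) = -92254$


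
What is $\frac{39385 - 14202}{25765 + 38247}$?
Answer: $\frac{25183}{64012} \approx 0.39341$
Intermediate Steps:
$\frac{39385 - 14202}{25765 + 38247} = \frac{25183}{64012}$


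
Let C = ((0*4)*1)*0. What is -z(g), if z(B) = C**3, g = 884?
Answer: 0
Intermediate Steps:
C = 0 (C = (0*1)*0 = 0*0 = 0)
z(B) = 0 (z(B) = 0**3 = 0)
-z(g) = -1*0 = 0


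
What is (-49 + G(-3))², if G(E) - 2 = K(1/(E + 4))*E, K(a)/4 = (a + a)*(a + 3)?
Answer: 20449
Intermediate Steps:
K(a) = 8*a*(3 + a) (K(a) = 4*((a + a)*(a + 3)) = 4*((2*a)*(3 + a)) = 4*(2*a*(3 + a)) = 8*a*(3 + a))
G(E) = 2 + 8*E*(3 + 1/(4 + E))/(4 + E) (G(E) = 2 + (8*(3 + 1/(E + 4))/(E + 4))*E = 2 + (8*(3 + 1/(4 + E))/(4 + E))*E = 2 + 8*E*(3 + 1/(4 + E))/(4 + E))
(-49 + G(-3))² = (-49 + 2*(16 + 13*(-3)² + 60*(-3))/(16 + (-3)² + 8*(-3)))² = (-49 + 2*(16 + 13*9 - 180)/(16 + 9 - 24))² = (-49 + 2*(16 + 117 - 180)/1)² = (-49 + 2*1*(-47))² = (-49 - 94)² = (-143)² = 20449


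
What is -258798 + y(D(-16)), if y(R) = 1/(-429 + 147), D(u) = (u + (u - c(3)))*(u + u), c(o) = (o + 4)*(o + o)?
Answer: -72981037/282 ≈ -2.5880e+5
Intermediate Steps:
c(o) = 2*o*(4 + o) (c(o) = (4 + o)*(2*o) = 2*o*(4 + o))
D(u) = 2*u*(-42 + 2*u) (D(u) = (u + (u - 2*3*(4 + 3)))*(u + u) = (u + (u - 2*3*7))*(2*u) = (u + (u - 1*42))*(2*u) = (u + (u - 42))*(2*u) = (u + (-42 + u))*(2*u) = (-42 + 2*u)*(2*u) = 2*u*(-42 + 2*u))
y(R) = -1/282 (y(R) = 1/(-282) = -1/282)
-258798 + y(D(-16)) = -258798 - 1/282 = -72981037/282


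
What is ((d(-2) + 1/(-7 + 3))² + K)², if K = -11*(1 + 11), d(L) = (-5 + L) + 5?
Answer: 4124961/256 ≈ 16113.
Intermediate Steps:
d(L) = L
K = -132 (K = -11*12 = -132)
((d(-2) + 1/(-7 + 3))² + K)² = ((-2 + 1/(-7 + 3))² - 132)² = ((-2 + 1/(-4))² - 132)² = ((-2 - ¼)² - 132)² = ((-9/4)² - 132)² = (81/16 - 132)² = (-2031/16)² = 4124961/256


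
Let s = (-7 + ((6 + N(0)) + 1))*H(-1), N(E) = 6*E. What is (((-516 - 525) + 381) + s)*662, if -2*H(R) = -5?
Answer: -436920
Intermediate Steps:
H(R) = 5/2 (H(R) = -½*(-5) = 5/2)
s = 0 (s = (-7 + ((6 + 6*0) + 1))*(5/2) = (-7 + ((6 + 0) + 1))*(5/2) = (-7 + (6 + 1))*(5/2) = (-7 + 7)*(5/2) = 0*(5/2) = 0)
(((-516 - 525) + 381) + s)*662 = (((-516 - 525) + 381) + 0)*662 = ((-1041 + 381) + 0)*662 = (-660 + 0)*662 = -660*662 = -436920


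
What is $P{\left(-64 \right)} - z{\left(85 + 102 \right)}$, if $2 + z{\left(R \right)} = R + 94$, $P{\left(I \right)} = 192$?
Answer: $-87$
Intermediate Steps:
$z{\left(R \right)} = 92 + R$ ($z{\left(R \right)} = -2 + \left(R + 94\right) = -2 + \left(94 + R\right) = 92 + R$)
$P{\left(-64 \right)} - z{\left(85 + 102 \right)} = 192 - \left(92 + \left(85 + 102\right)\right) = 192 - \left(92 + 187\right) = 192 - 279 = -87$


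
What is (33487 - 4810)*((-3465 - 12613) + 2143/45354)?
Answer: -6970417724171/15118 ≈ -4.6107e+8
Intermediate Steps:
(33487 - 4810)*((-3465 - 12613) + 2143/45354) = 28677*(-16078 + 2143*(1/45354)) = 28677*(-16078 + 2143/45354) = 28677*(-729199469/45354) = -6970417724171/15118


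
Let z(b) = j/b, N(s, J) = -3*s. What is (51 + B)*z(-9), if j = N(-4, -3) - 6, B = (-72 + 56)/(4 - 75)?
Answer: -7274/213 ≈ -34.150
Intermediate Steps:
B = 16/71 (B = -16/(-71) = -16*(-1/71) = 16/71 ≈ 0.22535)
j = 6 (j = -3*(-4) - 6 = 12 - 6 = 6)
z(b) = 6/b
(51 + B)*z(-9) = (51 + 16/71)*(6/(-9)) = 3637*(6*(-⅑))/71 = (3637/71)*(-⅔) = -7274/213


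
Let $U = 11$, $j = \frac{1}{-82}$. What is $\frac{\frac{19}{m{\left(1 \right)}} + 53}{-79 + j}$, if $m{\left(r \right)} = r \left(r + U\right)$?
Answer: $- \frac{26855}{38874} \approx -0.69082$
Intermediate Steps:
$j = - \frac{1}{82} \approx -0.012195$
$m{\left(r \right)} = r \left(11 + r\right)$ ($m{\left(r \right)} = r \left(r + 11\right) = r \left(11 + r\right)$)
$\frac{\frac{19}{m{\left(1 \right)}} + 53}{-79 + j} = \frac{\frac{19}{1 \left(11 + 1\right)} + 53}{-79 - \frac{1}{82}} = \frac{\frac{19}{1 \cdot 12} + 53}{- \frac{6479}{82}} = - \frac{82 \left(\frac{19}{12} + 53\right)}{6479} = \left(- \frac{82}{6479}\right) \frac{655}{12} = - \frac{26855}{38874}$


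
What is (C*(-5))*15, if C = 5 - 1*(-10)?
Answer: -1125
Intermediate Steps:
C = 15 (C = 5 + 10 = 15)
(C*(-5))*15 = (15*(-5))*15 = -75*15 = -1125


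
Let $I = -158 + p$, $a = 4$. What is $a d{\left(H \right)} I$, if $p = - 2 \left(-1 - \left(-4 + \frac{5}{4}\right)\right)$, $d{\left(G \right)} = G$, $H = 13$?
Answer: $-8398$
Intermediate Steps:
$p = - \frac{7}{2}$ ($p = - 2 \left(-1 - - \frac{11}{4}\right) = - 2 \left(-1 + \left(- \frac{5}{4} + 4\right)\right) = - 2 \left(-1 + \frac{11}{4}\right) = \left(-2\right) \frac{7}{4} = - \frac{7}{2} \approx -3.5$)
$I = - \frac{323}{2}$ ($I = -158 - \frac{7}{2} = - \frac{323}{2} \approx -161.5$)
$a d{\left(H \right)} I = 4 \cdot 13 \left(- \frac{323}{2}\right) = 52 \left(- \frac{323}{2}\right) = -8398$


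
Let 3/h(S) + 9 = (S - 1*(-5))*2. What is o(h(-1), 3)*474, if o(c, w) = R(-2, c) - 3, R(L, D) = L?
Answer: -2370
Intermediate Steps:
h(S) = 3/(1 + 2*S) (h(S) = 3/(-9 + (S - 1*(-5))*2) = 3/(-9 + (S + 5)*2) = 3/(-9 + (5 + S)*2) = 3/(-9 + (10 + 2*S)) = 3/(1 + 2*S))
o(c, w) = -5 (o(c, w) = -2 - 3 = -5)
o(h(-1), 3)*474 = -5*474 = -2370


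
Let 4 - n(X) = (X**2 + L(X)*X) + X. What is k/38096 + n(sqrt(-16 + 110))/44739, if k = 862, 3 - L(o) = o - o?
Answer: 1952021/94687608 - 4*sqrt(94)/44739 ≈ 0.019749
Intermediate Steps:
L(o) = 3 (L(o) = 3 - (o - o) = 3 - 1*0 = 3 + 0 = 3)
n(X) = 4 - X**2 - 4*X (n(X) = 4 - ((X**2 + 3*X) + X) = 4 - (X**2 + 4*X) = 4 + (-X**2 - 4*X) = 4 - X**2 - 4*X)
k/38096 + n(sqrt(-16 + 110))/44739 = 862/38096 + (4 - (sqrt(-16 + 110))**2 - 4*sqrt(-16 + 110))/44739 = 862*(1/38096) + (4 - (sqrt(94))**2 - 4*sqrt(94))*(1/44739) = 431/19048 + (4 - 1*94 - 4*sqrt(94))*(1/44739) = 431/19048 + (4 - 94 - 4*sqrt(94))*(1/44739) = 431/19048 + (-90 - 4*sqrt(94))*(1/44739) = 431/19048 + (-10/4971 - 4*sqrt(94)/44739) = 1952021/94687608 - 4*sqrt(94)/44739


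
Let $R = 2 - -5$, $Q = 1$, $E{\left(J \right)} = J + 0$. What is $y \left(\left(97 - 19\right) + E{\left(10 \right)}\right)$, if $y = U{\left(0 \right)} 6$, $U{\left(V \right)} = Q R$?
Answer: $3696$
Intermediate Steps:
$E{\left(J \right)} = J$
$R = 7$ ($R = 2 + 5 = 7$)
$U{\left(V \right)} = 7$ ($U{\left(V \right)} = 1 \cdot 7 = 7$)
$y = 42$ ($y = 7 \cdot 6 = 42$)
$y \left(\left(97 - 19\right) + E{\left(10 \right)}\right) = 42 \left(\left(97 - 19\right) + 10\right) = 42 \left(78 + 10\right) = 42 \cdot 88 = 3696$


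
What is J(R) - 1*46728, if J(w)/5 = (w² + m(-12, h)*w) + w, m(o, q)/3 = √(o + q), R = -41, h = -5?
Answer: -38528 - 615*I*√17 ≈ -38528.0 - 2535.7*I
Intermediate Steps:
m(o, q) = 3*√(o + q)
J(w) = 5*w + 5*w² + 15*I*w*√17 (J(w) = 5*((w² + (3*√(-12 - 5))*w) + w) = 5*((w² + (3*√(-17))*w) + w) = 5*((w² + (3*(I*√17))*w) + w) = 5*((w² + (3*I*√17)*w) + w) = 5*((w² + 3*I*w*√17) + w) = 5*(w + w² + 3*I*w*√17) = 5*w + 5*w² + 15*I*w*√17)
J(R) - 1*46728 = 5*(-41)*(1 - 41 + 3*I*√17) - 1*46728 = 5*(-41)*(-40 + 3*I*√17) - 46728 = (8200 - 615*I*√17) - 46728 = -38528 - 615*I*√17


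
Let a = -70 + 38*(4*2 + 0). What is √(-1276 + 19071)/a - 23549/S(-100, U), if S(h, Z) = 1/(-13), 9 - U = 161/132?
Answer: 306137 + √17795/234 ≈ 3.0614e+5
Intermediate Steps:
U = 1027/132 (U = 9 - 161/132 = 1027/132 ≈ 7.7803)
S(h, Z) = -1/13
a = 234 (a = -70 + 38*(8 + 0) = -70 + 38*8 = -70 + 304 = 234)
√(-1276 + 19071)/a - 23549/S(-100, U) = √(-1276 + 19071)/234 - 23549/(-1/13) = √17795*(1/234) - 23549*(-13) = √17795/234 + 306137 = 306137 + √17795/234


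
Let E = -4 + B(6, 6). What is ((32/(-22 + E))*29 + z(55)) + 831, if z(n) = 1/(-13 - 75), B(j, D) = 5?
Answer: 1454003/1848 ≈ 786.80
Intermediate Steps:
z(n) = -1/88 (z(n) = 1/(-88) = -1/88)
E = 1 (E = -4 + 5 = 1)
((32/(-22 + E))*29 + z(55)) + 831 = ((32/(-22 + 1))*29 - 1/88) + 831 = ((32/(-21))*29 - 1/88) + 831 = (-1/21*32*29 - 1/88) + 831 = (-32/21*29 - 1/88) + 831 = (-928/21 - 1/88) + 831 = -81685/1848 + 831 = 1454003/1848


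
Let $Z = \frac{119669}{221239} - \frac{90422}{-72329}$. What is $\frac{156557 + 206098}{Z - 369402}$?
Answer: $- \frac{1934401241853435}{1970380176556901} \approx -0.98174$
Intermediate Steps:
$Z = \frac{28660411959}{16001995631}$ ($Z = 119669 \cdot \frac{1}{221239} - - \frac{90422}{72329} = \frac{119669}{221239} + \frac{90422}{72329} = \frac{28660411959}{16001995631} \approx 1.7911$)
$\frac{156557 + 206098}{Z - 369402} = \frac{156557 + 206098}{\frac{28660411959}{16001995631} - 369402} = \frac{362655}{- \frac{5911140529670703}{16001995631}} = 362655 \left(- \frac{16001995631}{5911140529670703}\right) = - \frac{1934401241853435}{1970380176556901}$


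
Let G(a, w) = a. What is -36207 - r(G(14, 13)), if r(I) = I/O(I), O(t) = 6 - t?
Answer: -144821/4 ≈ -36205.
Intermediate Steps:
r(I) = I/(6 - I)
-36207 - r(G(14, 13)) = -36207 - (-1)*14/(-6 + 14) = -36207 - (-1)*14/8 = -36207 - 1*(-7/4) = -36207 + 7/4 = -144821/4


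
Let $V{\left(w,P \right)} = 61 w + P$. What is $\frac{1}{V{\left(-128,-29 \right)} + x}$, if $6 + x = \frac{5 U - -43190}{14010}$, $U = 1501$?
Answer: $- \frac{2802}{21965947} \approx -0.00012756$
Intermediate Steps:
$V{\left(w,P \right)} = P + 61 w$
$x = - \frac{6673}{2802}$ ($x = -6 + \frac{5 \cdot 1501 - -43190}{14010} = -6 + \left(7505 + 43190\right) \frac{1}{14010} = -6 + 50695 \cdot \frac{1}{14010} = -6 + \frac{10139}{2802} = - \frac{6673}{2802} \approx -2.3815$)
$\frac{1}{V{\left(-128,-29 \right)} + x} = \frac{1}{\left(-29 + 61 \left(-128\right)\right) - \frac{6673}{2802}} = \frac{1}{\left(-29 - 7808\right) - \frac{6673}{2802}} = \frac{1}{-7837 - \frac{6673}{2802}} = \frac{1}{- \frac{21965947}{2802}} = - \frac{2802}{21965947}$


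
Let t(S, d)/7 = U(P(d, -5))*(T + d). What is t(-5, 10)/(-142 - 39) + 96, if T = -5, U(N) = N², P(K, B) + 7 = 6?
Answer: 17341/181 ≈ 95.807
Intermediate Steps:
P(K, B) = -1 (P(K, B) = -7 + 6 = -1)
t(S, d) = -35 + 7*d (t(S, d) = 7*((-1)²*(-5 + d)) = 7*(1*(-5 + d)) = 7*(-5 + d) = -35 + 7*d)
t(-5, 10)/(-142 - 39) + 96 = (-35 + 7*10)/(-142 - 39) + 96 = (-35 + 70)/(-181) + 96 = -1/181*35 + 96 = -35/181 + 96 = 17341/181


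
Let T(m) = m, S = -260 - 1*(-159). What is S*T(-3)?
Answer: 303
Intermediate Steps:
S = -101 (S = -260 + 159 = -101)
S*T(-3) = -101*(-3) = 303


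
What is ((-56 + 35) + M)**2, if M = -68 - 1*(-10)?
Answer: 6241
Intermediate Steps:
M = -58 (M = -68 + 10 = -58)
((-56 + 35) + M)**2 = ((-56 + 35) - 58)**2 = (-21 - 58)**2 = (-79)**2 = 6241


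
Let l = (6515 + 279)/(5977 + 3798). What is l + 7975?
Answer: 77962419/9775 ≈ 7975.7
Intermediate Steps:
l = 6794/9775 ≈ 0.69504
l + 7975 = 6794/9775 + 7975 = 77962419/9775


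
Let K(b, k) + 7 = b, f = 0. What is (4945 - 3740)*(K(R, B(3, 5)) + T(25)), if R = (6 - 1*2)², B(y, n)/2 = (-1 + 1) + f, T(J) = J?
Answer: 40970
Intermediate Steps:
B(y, n) = 0 (B(y, n) = 2*((-1 + 1) + 0) = 2*(0 + 0) = 2*0 = 0)
R = 16 (R = (6 - 2)² = 4² = 16)
K(b, k) = -7 + b
(4945 - 3740)*(K(R, B(3, 5)) + T(25)) = (4945 - 3740)*((-7 + 16) + 25) = 1205*(9 + 25) = 1205*34 = 40970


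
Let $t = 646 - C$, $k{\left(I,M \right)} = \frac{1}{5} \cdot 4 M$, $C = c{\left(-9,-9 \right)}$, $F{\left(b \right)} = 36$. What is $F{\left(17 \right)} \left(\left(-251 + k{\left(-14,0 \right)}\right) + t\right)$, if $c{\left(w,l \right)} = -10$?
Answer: $14580$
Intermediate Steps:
$C = -10$
$k{\left(I,M \right)} = \frac{4 M}{5}$ ($k{\left(I,M \right)} = \frac{1}{5} \cdot 4 M = \frac{4 M}{5}$)
$t = 656$ ($t = 646 - -10 = 646 + 10 = 656$)
$F{\left(17 \right)} \left(\left(-251 + k{\left(-14,0 \right)}\right) + t\right) = 36 \left(\left(-251 + \frac{4}{5} \cdot 0\right) + 656\right) = 36 \left(\left(-251 + 0\right) + 656\right) = 36 \left(-251 + 656\right) = 36 \cdot 405 = 14580$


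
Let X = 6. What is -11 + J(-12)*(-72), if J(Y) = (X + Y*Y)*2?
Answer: -21611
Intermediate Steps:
J(Y) = 12 + 2*Y² (J(Y) = (6 + Y*Y)*2 = (6 + Y²)*2 = 12 + 2*Y²)
-11 + J(-12)*(-72) = -11 + (12 + 2*(-12)²)*(-72) = -11 + (12 + 2*144)*(-72) = -11 + (12 + 288)*(-72) = -11 + 300*(-72) = -11 - 21600 = -21611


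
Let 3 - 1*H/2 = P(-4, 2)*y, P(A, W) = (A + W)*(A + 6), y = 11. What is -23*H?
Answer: -2162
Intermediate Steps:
P(A, W) = (6 + A)*(A + W) (P(A, W) = (A + W)*(6 + A) = (6 + A)*(A + W))
H = 94 (H = 6 - 2*((-4)² + 6*(-4) + 6*2 - 4*2)*11 = 6 - 2*(16 - 24 + 12 - 8)*11 = 6 - (-8)*11 = 6 - 2*(-44) = 6 + 88 = 94)
-23*H = -23*94 = -2162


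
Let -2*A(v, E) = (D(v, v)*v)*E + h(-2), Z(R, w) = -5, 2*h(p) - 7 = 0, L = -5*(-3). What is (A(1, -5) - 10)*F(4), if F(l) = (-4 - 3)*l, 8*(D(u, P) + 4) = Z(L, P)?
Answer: 2611/4 ≈ 652.75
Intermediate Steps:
L = 15
h(p) = 7/2 (h(p) = 7/2 + (½)*0 = 7/2 + 0 = 7/2)
D(u, P) = -37/8 (D(u, P) = -4 + (⅛)*(-5) = -4 - 5/8 = -37/8)
A(v, E) = -7/4 + 37*E*v/16 (A(v, E) = -((-37*v/8)*E + 7/2)/2 = -(-37*E*v/8 + 7/2)/2 = -(7/2 - 37*E*v/8)/2 = -7/4 + 37*E*v/16)
F(l) = -7*l
(A(1, -5) - 10)*F(4) = ((-7/4 + (37/16)*(-5)*1) - 10)*(-7*4) = ((-7/4 - 185/16) - 10)*(-28) = (-213/16 - 10)*(-28) = -373/16*(-28) = 2611/4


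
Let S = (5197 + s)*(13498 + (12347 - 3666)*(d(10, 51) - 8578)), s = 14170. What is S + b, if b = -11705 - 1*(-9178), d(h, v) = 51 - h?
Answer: -1435021088560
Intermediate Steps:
S = -1435021086033 (S = (5197 + 14170)*(13498 + (12347 - 3666)*((51 - 1*10) - 8578)) = 19367*(13498 + 8681*((51 - 10) - 8578)) = 19367*(13498 + 8681*(41 - 8578)) = 19367*(13498 + 8681*(-8537)) = 19367*(13498 - 74109697) = 19367*(-74096199) = -1435021086033)
b = -2527 (b = -11705 + 9178 = -2527)
S + b = -1435021086033 - 2527 = -1435021088560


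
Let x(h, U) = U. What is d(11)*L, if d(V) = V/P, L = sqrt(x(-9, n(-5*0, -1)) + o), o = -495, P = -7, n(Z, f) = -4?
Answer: -11*I*sqrt(499)/7 ≈ -35.103*I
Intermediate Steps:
L = I*sqrt(499) (L = sqrt(-4 - 495) = sqrt(-499) = I*sqrt(499) ≈ 22.338*I)
d(V) = -V/7 (d(V) = V/(-7) = V*(-1/7) = -V/7)
d(11)*L = (-1/7*11)*(I*sqrt(499)) = -11*I*sqrt(499)/7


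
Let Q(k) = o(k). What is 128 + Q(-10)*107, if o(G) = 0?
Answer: 128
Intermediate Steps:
Q(k) = 0
128 + Q(-10)*107 = 128 + 0*107 = 128 + 0 = 128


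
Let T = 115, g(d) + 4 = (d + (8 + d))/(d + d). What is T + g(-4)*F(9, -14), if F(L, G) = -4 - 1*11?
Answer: 175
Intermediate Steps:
g(d) = -4 + (8 + 2*d)/(2*d) (g(d) = -4 + (d + (8 + d))/(d + d) = -4 + (8 + 2*d)/((2*d)) = -4 + (8 + 2*d)*(1/(2*d)) = -4 + (8 + 2*d)/(2*d))
F(L, G) = -15 (F(L, G) = -4 - 11 = -15)
T + g(-4)*F(9, -14) = 115 + (-3 + 4/(-4))*(-15) = 115 + (-3 + 4*(-1/4))*(-15) = 115 + (-3 - 1)*(-15) = 115 - 4*(-15) = 115 + 60 = 175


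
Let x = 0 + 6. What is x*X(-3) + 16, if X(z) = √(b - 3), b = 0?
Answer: 16 + 6*I*√3 ≈ 16.0 + 10.392*I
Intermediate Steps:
x = 6
X(z) = I*√3 (X(z) = √(0 - 3) = √(-3) = I*√3)
x*X(-3) + 16 = 6*(I*√3) + 16 = 6*I*√3 + 16 = 16 + 6*I*√3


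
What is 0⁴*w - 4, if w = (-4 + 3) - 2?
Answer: -4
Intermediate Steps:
w = -3 (w = -1 - 2 = -3)
0⁴*w - 4 = 0⁴*(-3) - 4 = 0*(-3) - 4 = 0 - 4 = -4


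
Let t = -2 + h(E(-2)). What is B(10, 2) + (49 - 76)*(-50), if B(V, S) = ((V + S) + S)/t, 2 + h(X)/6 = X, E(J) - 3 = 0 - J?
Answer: 10807/8 ≈ 1350.9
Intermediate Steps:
E(J) = 3 - J (E(J) = 3 + (0 - J) = 3 - J)
h(X) = -12 + 6*X
t = 16 (t = -2 + (-12 + 6*(3 - 1*(-2))) = -2 + (-12 + 6*(3 + 2)) = -2 + (-12 + 6*5) = -2 + (-12 + 30) = -2 + 18 = 16)
B(V, S) = S/8 + V/16 (B(V, S) = ((V + S) + S)/16 = ((S + V) + S)*(1/16) = (V + 2*S)*(1/16) = S/8 + V/16)
B(10, 2) + (49 - 76)*(-50) = ((1/8)*2 + (1/16)*10) + (49 - 76)*(-50) = (1/4 + 5/8) - 27*(-50) = 7/8 + 1350 = 10807/8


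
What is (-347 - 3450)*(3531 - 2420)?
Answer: -4218467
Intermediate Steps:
(-347 - 3450)*(3531 - 2420) = -3797*1111 = -4218467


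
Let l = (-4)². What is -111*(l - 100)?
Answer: 9324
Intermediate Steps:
l = 16
-111*(l - 100) = -111*(16 - 100) = -111*(-84) = 9324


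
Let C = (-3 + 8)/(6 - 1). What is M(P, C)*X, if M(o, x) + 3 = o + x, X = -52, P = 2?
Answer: 0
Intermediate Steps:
C = 1 (C = 5/5 = 5*(⅕) = 1)
M(o, x) = -3 + o + x (M(o, x) = -3 + (o + x) = -3 + o + x)
M(P, C)*X = (-3 + 2 + 1)*(-52) = 0*(-52) = 0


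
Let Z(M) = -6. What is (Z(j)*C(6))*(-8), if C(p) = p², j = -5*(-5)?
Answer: 1728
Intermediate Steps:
j = 25
(Z(j)*C(6))*(-8) = -6*6²*(-8) = -6*36*(-8) = -216*(-8) = 1728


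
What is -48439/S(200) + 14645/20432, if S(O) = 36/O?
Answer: -49485150595/183888 ≈ -2.6911e+5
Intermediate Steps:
-48439/S(200) + 14645/20432 = -48439/(36/200) + 14645/20432 = -48439/(36*(1/200)) + 14645*(1/20432) = -48439/9/50 + 14645/20432 = -48439*50/9 + 14645/20432 = -2421950/9 + 14645/20432 = -49485150595/183888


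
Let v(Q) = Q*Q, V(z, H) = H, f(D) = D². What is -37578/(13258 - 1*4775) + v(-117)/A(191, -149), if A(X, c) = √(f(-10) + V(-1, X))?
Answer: -37578/8483 + 4563*√291/97 ≈ 798.03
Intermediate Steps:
A(X, c) = √(100 + X) (A(X, c) = √((-10)² + X) = √(100 + X))
v(Q) = Q²
-37578/(13258 - 1*4775) + v(-117)/A(191, -149) = -37578/(13258 - 1*4775) + (-117)²/(√(100 + 191)) = -37578/(13258 - 4775) + 13689/(√291) = -37578/8483 + 13689*(√291/291) = -37578*1/8483 + 4563*√291/97 = -37578/8483 + 4563*√291/97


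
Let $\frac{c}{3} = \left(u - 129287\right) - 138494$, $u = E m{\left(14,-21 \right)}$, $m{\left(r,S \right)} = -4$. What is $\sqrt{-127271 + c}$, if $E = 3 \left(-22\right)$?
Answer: $i \sqrt{929822} \approx 964.27 i$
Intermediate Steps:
$E = -66$
$u = 264$ ($u = \left(-66\right) \left(-4\right) = 264$)
$c = -802551$ ($c = 3 \left(\left(264 - 129287\right) - 138494\right) = 3 \left(-129023 - 138494\right) = 3 \left(-267517\right) = -802551$)
$\sqrt{-127271 + c} = \sqrt{-127271 - 802551} = \sqrt{-929822} = i \sqrt{929822}$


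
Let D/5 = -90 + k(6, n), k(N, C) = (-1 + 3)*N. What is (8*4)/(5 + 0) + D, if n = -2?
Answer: -1918/5 ≈ -383.60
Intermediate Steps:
k(N, C) = 2*N
D = -390 (D = 5*(-90 + 2*6) = 5*(-90 + 12) = 5*(-78) = -390)
(8*4)/(5 + 0) + D = (8*4)/(5 + 0) - 390 = 32/5 - 390 = -1918/5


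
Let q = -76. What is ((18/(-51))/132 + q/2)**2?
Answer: 202009369/139876 ≈ 1444.2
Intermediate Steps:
((18/(-51))/132 + q/2)**2 = ((18/(-51))/132 - 76/2)**2 = ((18*(-1/51))*(1/132) - 76*1/2)**2 = (-6/17*1/132 - 38)**2 = (-1/374 - 38)**2 = (-14213/374)**2 = 202009369/139876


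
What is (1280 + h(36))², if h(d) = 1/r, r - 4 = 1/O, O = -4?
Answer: 368793616/225 ≈ 1.6391e+6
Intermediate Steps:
r = 15/4 (r = 4 + 1/(-4) = 4 - ¼ = 15/4 ≈ 3.7500)
h(d) = 4/15 (h(d) = 1/(15/4) = 4/15)
(1280 + h(36))² = (1280 + 4/15)² = (19204/15)² = 368793616/225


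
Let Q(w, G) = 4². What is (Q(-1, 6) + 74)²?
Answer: 8100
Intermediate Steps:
Q(w, G) = 16
(Q(-1, 6) + 74)² = (16 + 74)² = 90² = 8100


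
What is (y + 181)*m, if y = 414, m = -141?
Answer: -83895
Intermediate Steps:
(y + 181)*m = (414 + 181)*(-141) = 595*(-141) = -83895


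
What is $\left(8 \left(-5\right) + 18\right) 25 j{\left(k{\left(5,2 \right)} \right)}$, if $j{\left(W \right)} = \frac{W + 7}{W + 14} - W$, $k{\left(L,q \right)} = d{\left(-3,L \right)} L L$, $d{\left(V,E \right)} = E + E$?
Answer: $\frac{1643575}{12} \approx 1.3696 \cdot 10^{5}$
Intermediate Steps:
$d{\left(V,E \right)} = 2 E$
$k{\left(L,q \right)} = 2 L^{3}$ ($k{\left(L,q \right)} = 2 L L L = 2 L^{2} L = 2 L^{3}$)
$j{\left(W \right)} = - W + \frac{7 + W}{14 + W}$ ($j{\left(W \right)} = \frac{7 + W}{14 + W} - W = - W + \frac{7 + W}{14 + W}$)
$\left(8 \left(-5\right) + 18\right) 25 j{\left(k{\left(5,2 \right)} \right)} = \left(8 \left(-5\right) + 18\right) 25 \frac{7 - \left(2 \cdot 5^{3}\right)^{2} - 13 \cdot 2 \cdot 5^{3}}{14 + 2 \cdot 5^{3}} = \left(-40 + 18\right) 25 \frac{7 - \left(2 \cdot 125\right)^{2} - 13 \cdot 2 \cdot 125}{14 + 2 \cdot 125} = \left(-22\right) 25 \frac{7 - 250^{2} - 3250}{14 + 250} = - 550 \frac{7 - 62500 - 3250}{264} = - 550 \cdot \frac{1}{264} \left(-65743\right) = \left(-550\right) \left(- \frac{65743}{264}\right) = \frac{1643575}{12}$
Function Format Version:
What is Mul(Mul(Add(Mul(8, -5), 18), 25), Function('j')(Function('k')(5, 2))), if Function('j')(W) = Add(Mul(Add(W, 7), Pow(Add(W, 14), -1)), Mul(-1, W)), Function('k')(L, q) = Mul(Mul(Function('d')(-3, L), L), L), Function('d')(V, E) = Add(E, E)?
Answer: Rational(1643575, 12) ≈ 1.3696e+5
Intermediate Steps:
Function('d')(V, E) = Mul(2, E)
Function('k')(L, q) = Mul(2, Pow(L, 3)) (Function('k')(L, q) = Mul(Mul(Mul(2, L), L), L) = Mul(Mul(2, Pow(L, 2)), L) = Mul(2, Pow(L, 3)))
Function('j')(W) = Add(Mul(-1, W), Mul(Pow(Add(14, W), -1), Add(7, W))) (Function('j')(W) = Add(Mul(Add(7, W), Pow(Add(14, W), -1)), Mul(-1, W)) = Add(Mul(Pow(Add(14, W), -1), Add(7, W)), Mul(-1, W)) = Add(Mul(-1, W), Mul(Pow(Add(14, W), -1), Add(7, W))))
Mul(Mul(Add(Mul(8, -5), 18), 25), Function('j')(Function('k')(5, 2))) = Mul(Mul(Add(Mul(8, -5), 18), 25), Mul(Pow(Add(14, Mul(2, Pow(5, 3))), -1), Add(7, Mul(-1, Pow(Mul(2, Pow(5, 3)), 2)), Mul(-13, Mul(2, Pow(5, 3)))))) = Mul(Mul(Add(-40, 18), 25), Mul(Pow(Add(14, Mul(2, 125)), -1), Add(7, Mul(-1, Pow(Mul(2, 125), 2)), Mul(-13, Mul(2, 125))))) = Mul(Mul(-22, 25), Mul(Pow(Add(14, 250), -1), Add(7, Mul(-1, Pow(250, 2)), Mul(-13, 250)))) = Mul(-550, Mul(Pow(264, -1), Add(7, Mul(-1, 62500), -3250))) = Mul(-550, Mul(Rational(1, 264), Add(7, -62500, -3250))) = Mul(-550, Mul(Rational(1, 264), -65743)) = Mul(-550, Rational(-65743, 264)) = Rational(1643575, 12)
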